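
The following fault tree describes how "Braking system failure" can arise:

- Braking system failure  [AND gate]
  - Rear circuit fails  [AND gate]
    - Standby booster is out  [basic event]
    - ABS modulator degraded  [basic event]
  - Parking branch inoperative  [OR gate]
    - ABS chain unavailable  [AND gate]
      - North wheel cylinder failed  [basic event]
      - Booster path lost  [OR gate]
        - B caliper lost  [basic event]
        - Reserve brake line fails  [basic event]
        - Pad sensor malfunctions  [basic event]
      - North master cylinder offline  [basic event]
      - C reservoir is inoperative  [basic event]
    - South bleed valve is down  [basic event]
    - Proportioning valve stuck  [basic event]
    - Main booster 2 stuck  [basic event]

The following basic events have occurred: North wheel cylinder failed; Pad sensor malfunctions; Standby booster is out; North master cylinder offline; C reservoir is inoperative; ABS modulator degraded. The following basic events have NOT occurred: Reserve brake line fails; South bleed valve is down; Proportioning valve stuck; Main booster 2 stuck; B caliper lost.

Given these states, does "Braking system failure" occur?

Yes

Rear circuit fails [AND]: Standby booster is out=occurs, ABS modulator degraded=occurs → all inputs occur → occurs.
Booster path lost [OR]: B caliper lost=not, Reserve brake line fails=not, Pad sensor malfunctions=occurs → at least one input occurs → occurs.
ABS chain unavailable [AND]: North wheel cylinder failed=occurs, Booster path lost=occurs, North master cylinder offline=occurs, C reservoir is inoperative=occurs → all inputs occur → occurs.
Parking branch inoperative [OR]: ABS chain unavailable=occurs, South bleed valve is down=not, Proportioning valve stuck=not, Main booster 2 stuck=not → at least one input occurs → occurs.
Braking system failure [AND]: Rear circuit fails=occurs, Parking branch inoperative=occurs → all inputs occur → occurs.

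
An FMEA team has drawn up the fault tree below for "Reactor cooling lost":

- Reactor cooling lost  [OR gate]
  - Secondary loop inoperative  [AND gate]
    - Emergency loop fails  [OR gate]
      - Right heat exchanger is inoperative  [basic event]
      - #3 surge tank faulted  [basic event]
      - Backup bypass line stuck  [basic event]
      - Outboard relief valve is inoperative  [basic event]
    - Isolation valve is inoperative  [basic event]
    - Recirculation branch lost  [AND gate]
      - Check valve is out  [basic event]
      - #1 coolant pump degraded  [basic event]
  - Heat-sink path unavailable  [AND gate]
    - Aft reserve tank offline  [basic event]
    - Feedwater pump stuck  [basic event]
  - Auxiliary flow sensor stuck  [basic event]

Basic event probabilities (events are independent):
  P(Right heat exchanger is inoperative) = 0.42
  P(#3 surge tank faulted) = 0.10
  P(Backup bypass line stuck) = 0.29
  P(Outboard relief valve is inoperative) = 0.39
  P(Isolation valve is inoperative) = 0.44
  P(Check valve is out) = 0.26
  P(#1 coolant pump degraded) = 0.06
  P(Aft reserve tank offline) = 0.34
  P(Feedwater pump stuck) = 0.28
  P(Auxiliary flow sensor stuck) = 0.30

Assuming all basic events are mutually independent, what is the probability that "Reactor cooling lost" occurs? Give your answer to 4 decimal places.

P(Emergency loop fails) [OR] = 1 − (1−0.42) × (1−0.10) × (1−0.29) × (1−0.39) = 0.773922
P(Recirculation branch lost) [AND] = 0.26 × 0.06 = 0.015600
P(Secondary loop inoperative) [AND] = 0.773922 × 0.44 × 0.015600 = 0.005312
P(Heat-sink path unavailable) [AND] = 0.34 × 0.28 = 0.095200
P(Reactor cooling lost) [OR] = 1 − (1−0.005312) × (1−0.095200) × (1−0.30) = 0.370004
Rounded to 4 decimal places: P(Reactor cooling lost) ≈ 0.3700.

0.3700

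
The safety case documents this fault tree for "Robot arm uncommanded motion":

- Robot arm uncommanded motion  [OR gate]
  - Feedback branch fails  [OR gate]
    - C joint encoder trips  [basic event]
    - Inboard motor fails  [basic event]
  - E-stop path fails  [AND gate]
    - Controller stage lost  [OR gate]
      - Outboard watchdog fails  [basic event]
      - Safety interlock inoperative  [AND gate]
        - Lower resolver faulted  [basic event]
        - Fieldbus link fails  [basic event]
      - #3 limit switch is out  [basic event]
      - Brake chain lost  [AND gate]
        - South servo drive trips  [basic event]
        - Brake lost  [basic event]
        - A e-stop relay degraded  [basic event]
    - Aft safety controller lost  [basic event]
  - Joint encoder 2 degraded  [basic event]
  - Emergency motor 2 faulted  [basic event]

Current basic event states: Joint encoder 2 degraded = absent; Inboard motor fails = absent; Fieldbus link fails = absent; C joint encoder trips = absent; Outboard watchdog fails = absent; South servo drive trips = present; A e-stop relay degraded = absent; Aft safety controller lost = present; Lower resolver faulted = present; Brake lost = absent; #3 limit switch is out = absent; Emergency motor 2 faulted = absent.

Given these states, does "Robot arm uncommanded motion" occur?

Feedback branch fails [OR]: C joint encoder trips=not, Inboard motor fails=not → no input occurs → does not occur.
Safety interlock inoperative [AND]: Lower resolver faulted=occurs, Fieldbus link fails=not → not all inputs occur → does not occur.
Brake chain lost [AND]: South servo drive trips=occurs, Brake lost=not, A e-stop relay degraded=not → not all inputs occur → does not occur.
Controller stage lost [OR]: Outboard watchdog fails=not, Safety interlock inoperative=not, #3 limit switch is out=not, Brake chain lost=not → no input occurs → does not occur.
E-stop path fails [AND]: Controller stage lost=not, Aft safety controller lost=occurs → not all inputs occur → does not occur.
Robot arm uncommanded motion [OR]: Feedback branch fails=not, E-stop path fails=not, Joint encoder 2 degraded=not, Emergency motor 2 faulted=not → no input occurs → does not occur.

No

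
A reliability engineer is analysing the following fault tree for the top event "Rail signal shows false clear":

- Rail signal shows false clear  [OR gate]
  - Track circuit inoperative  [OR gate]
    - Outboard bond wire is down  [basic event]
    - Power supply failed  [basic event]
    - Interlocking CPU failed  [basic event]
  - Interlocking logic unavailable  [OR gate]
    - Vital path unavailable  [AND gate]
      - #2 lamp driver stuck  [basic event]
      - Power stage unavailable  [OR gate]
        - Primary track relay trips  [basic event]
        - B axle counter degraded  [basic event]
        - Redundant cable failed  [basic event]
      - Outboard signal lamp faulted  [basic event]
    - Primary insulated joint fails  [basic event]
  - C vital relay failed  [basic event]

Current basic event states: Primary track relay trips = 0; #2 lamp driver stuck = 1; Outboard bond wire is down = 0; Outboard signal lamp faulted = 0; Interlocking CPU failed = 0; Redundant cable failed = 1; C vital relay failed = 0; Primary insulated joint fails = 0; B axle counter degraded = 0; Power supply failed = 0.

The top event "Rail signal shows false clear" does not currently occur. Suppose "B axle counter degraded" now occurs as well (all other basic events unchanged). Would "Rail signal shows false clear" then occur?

Counterfactual: set "B axle counter degraded" to occurred.
Track circuit inoperative [OR]: Outboard bond wire is down=not, Power supply failed=not, Interlocking CPU failed=not → no input occurs → does not occur.
Power stage unavailable [OR]: Primary track relay trips=not, B axle counter degraded=occurs, Redundant cable failed=occurs → at least one input occurs → occurs.
Vital path unavailable [AND]: #2 lamp driver stuck=occurs, Power stage unavailable=occurs, Outboard signal lamp faulted=not → not all inputs occur → does not occur.
Interlocking logic unavailable [OR]: Vital path unavailable=not, Primary insulated joint fails=not → no input occurs → does not occur.
Rail signal shows false clear [OR]: Track circuit inoperative=not, Interlocking logic unavailable=not, C vital relay failed=not → no input occurs → does not occur.

No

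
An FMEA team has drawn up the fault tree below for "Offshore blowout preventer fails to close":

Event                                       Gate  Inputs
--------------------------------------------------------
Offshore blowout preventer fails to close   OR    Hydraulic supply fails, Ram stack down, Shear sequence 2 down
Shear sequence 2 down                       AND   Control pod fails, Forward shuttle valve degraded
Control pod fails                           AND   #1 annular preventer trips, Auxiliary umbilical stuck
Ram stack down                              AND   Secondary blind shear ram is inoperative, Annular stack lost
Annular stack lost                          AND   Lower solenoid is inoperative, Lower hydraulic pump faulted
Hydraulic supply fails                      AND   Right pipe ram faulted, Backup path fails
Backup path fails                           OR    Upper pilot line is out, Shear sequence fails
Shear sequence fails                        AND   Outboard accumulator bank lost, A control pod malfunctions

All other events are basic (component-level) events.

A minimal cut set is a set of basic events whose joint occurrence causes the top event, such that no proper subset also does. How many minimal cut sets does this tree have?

Shear sequence fails [AND]: one cut set from each child combined → 1 × 1 = 1 cut set(s).
Backup path fails [OR]: union of children's cut sets → 2 cut set(s).
Hydraulic supply fails [AND]: one cut set from each child combined → 1 × 2 = 2 cut set(s).
Annular stack lost [AND]: one cut set from each child combined → 1 × 1 = 1 cut set(s).
Ram stack down [AND]: one cut set from each child combined → 1 × 1 = 1 cut set(s).
Control pod fails [AND]: one cut set from each child combined → 1 × 1 = 1 cut set(s).
Shear sequence 2 down [AND]: one cut set from each child combined → 1 × 1 = 1 cut set(s).
Offshore blowout preventer fails to close [OR]: union of children's cut sets → 4 cut set(s).
Minimal cut sets: {Right pipe ram faulted, Upper pilot line is out}; {A control pod malfunctions, Outboard accumulator bank lost, Right pipe ram faulted}; {Lower hydraulic pump faulted, Lower solenoid is inoperative, Secondary blind shear ram is inoperative}; {#1 annular preventer trips, Auxiliary umbilical stuck, Forward shuttle valve degraded}.

4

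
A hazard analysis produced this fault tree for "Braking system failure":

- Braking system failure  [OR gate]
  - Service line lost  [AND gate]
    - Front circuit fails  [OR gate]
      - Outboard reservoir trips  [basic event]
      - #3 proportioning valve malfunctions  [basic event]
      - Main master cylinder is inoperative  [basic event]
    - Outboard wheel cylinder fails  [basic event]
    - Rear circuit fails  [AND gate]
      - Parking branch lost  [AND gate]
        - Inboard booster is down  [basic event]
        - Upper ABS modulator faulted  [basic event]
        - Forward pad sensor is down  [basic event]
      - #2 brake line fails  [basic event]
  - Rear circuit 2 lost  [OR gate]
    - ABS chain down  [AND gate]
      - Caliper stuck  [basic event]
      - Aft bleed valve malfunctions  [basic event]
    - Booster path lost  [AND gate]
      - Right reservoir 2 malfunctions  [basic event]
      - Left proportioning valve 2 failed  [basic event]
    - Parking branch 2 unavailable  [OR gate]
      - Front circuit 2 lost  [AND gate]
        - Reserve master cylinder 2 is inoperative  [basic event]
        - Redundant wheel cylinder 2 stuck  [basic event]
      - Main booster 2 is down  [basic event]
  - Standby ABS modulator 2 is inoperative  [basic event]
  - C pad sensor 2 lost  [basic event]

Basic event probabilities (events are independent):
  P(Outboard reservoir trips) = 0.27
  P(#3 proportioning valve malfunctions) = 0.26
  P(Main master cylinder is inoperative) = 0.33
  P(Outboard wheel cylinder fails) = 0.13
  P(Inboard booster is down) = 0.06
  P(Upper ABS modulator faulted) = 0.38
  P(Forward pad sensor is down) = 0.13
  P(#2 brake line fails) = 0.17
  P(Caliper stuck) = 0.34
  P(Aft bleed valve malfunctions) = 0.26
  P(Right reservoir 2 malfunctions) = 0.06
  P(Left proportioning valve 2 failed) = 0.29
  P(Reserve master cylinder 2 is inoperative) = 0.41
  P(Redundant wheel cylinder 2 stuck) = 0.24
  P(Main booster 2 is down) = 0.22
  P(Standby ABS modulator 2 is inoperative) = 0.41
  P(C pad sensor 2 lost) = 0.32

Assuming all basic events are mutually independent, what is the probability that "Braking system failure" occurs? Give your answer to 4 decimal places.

0.7473

P(Front circuit fails) [OR] = 1 − (1−0.27) × (1−0.26) × (1−0.33) = 0.638066
P(Parking branch lost) [AND] = 0.06 × 0.38 × 0.13 = 0.002964
P(Rear circuit fails) [AND] = 0.002964 × 0.17 = 0.000504
P(Service line lost) [AND] = 0.638066 × 0.13 × 0.000504 = 0.000042
P(ABS chain down) [AND] = 0.34 × 0.26 = 0.088400
P(Booster path lost) [AND] = 0.06 × 0.29 = 0.017400
P(Front circuit 2 lost) [AND] = 0.41 × 0.24 = 0.098400
P(Parking branch 2 unavailable) [OR] = 1 − (1−0.098400) × (1−0.22) = 0.296752
P(Rear circuit 2 lost) [OR] = 1 − (1−0.088400) × (1−0.017400) × (1−0.296752) = 0.370074
P(Braking system failure) [OR] = 1 − (1−0.000042) × (1−0.370074) × (1−0.41) × (1−0.32) = 0.747284
Rounded to 4 decimal places: P(Braking system failure) ≈ 0.7473.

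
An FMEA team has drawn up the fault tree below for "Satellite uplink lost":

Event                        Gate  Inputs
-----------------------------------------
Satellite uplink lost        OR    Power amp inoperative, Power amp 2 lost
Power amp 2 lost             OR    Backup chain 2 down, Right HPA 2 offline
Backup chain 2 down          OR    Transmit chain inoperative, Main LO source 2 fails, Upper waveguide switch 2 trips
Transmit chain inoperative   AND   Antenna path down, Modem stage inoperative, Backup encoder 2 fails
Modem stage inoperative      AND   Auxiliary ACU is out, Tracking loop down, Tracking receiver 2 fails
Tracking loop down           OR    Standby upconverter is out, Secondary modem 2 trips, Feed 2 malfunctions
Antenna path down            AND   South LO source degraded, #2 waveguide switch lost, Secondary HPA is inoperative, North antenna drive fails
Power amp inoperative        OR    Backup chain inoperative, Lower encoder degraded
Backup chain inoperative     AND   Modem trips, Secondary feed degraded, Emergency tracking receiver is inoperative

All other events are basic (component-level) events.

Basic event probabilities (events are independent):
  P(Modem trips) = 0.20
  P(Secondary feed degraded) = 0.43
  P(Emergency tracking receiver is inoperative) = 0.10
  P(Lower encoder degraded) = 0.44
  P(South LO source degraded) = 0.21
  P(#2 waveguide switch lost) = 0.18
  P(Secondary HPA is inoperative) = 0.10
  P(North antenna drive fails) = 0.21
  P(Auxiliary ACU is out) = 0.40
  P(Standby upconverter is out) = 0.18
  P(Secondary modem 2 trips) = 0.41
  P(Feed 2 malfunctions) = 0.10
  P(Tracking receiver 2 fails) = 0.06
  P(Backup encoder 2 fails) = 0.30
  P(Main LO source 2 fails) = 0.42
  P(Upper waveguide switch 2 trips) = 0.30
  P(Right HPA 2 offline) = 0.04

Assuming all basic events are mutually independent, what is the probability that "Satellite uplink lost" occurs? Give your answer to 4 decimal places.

0.7836

P(Backup chain inoperative) [AND] = 0.20 × 0.43 × 0.10 = 0.008600
P(Power amp inoperative) [OR] = 1 − (1−0.008600) × (1−0.44) = 0.444816
P(Antenna path down) [AND] = 0.21 × 0.18 × 0.10 × 0.21 = 0.000794
P(Tracking loop down) [OR] = 1 − (1−0.18) × (1−0.41) × (1−0.10) = 0.564580
P(Modem stage inoperative) [AND] = 0.40 × 0.564580 × 0.06 = 0.013550
P(Transmit chain inoperative) [AND] = 0.000794 × 0.013550 × 0.30 = 0.000003
P(Backup chain 2 down) [OR] = 1 − (1−0.000003) × (1−0.42) × (1−0.30) = 0.594001
P(Power amp 2 lost) [OR] = 1 − (1−0.594001) × (1−0.04) = 0.610241
P(Satellite uplink lost) [OR] = 1 − (1−0.444816) × (1−0.610241) = 0.783612
Rounded to 4 decimal places: P(Satellite uplink lost) ≈ 0.7836.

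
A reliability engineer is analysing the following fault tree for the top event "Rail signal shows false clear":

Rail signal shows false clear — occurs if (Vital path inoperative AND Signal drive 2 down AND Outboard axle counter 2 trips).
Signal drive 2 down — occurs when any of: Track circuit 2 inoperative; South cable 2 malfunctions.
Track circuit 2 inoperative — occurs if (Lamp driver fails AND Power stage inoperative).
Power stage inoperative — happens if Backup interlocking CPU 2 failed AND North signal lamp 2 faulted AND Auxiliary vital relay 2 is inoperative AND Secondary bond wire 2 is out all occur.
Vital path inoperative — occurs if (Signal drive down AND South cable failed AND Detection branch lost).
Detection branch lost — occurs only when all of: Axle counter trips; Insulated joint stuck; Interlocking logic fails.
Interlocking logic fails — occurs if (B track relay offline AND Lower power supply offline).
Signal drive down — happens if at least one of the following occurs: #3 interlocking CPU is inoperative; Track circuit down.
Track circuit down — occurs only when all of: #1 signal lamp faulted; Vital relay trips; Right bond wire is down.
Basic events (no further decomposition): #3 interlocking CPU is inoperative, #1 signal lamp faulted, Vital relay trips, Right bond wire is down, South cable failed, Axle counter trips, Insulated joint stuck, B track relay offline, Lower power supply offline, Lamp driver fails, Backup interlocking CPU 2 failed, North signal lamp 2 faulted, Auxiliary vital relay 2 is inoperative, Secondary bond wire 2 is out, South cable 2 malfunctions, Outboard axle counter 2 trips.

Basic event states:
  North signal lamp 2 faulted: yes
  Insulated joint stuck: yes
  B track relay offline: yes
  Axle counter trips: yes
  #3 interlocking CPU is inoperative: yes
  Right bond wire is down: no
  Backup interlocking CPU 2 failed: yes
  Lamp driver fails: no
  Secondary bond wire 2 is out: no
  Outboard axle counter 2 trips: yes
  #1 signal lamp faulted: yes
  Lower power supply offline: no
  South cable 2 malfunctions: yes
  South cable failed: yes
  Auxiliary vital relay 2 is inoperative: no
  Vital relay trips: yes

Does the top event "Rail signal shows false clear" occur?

No

Track circuit down [AND]: #1 signal lamp faulted=occurs, Vital relay trips=occurs, Right bond wire is down=not → not all inputs occur → does not occur.
Signal drive down [OR]: #3 interlocking CPU is inoperative=occurs, Track circuit down=not → at least one input occurs → occurs.
Interlocking logic fails [AND]: B track relay offline=occurs, Lower power supply offline=not → not all inputs occur → does not occur.
Detection branch lost [AND]: Axle counter trips=occurs, Insulated joint stuck=occurs, Interlocking logic fails=not → not all inputs occur → does not occur.
Vital path inoperative [AND]: Signal drive down=occurs, South cable failed=occurs, Detection branch lost=not → not all inputs occur → does not occur.
Power stage inoperative [AND]: Backup interlocking CPU 2 failed=occurs, North signal lamp 2 faulted=occurs, Auxiliary vital relay 2 is inoperative=not, Secondary bond wire 2 is out=not → not all inputs occur → does not occur.
Track circuit 2 inoperative [AND]: Lamp driver fails=not, Power stage inoperative=not → not all inputs occur → does not occur.
Signal drive 2 down [OR]: Track circuit 2 inoperative=not, South cable 2 malfunctions=occurs → at least one input occurs → occurs.
Rail signal shows false clear [AND]: Vital path inoperative=not, Signal drive 2 down=occurs, Outboard axle counter 2 trips=occurs → not all inputs occur → does not occur.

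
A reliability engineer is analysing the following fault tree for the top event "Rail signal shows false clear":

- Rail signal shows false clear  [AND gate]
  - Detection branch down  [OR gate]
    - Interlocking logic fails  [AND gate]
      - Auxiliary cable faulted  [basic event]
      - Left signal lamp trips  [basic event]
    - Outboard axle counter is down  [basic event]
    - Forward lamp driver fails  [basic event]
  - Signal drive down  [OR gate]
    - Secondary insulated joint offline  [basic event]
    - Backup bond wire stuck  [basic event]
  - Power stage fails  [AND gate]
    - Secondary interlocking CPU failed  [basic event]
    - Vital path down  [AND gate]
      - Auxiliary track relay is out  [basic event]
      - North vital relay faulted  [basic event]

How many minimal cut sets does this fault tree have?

Interlocking logic fails [AND]: one cut set from each child combined → 1 × 1 = 1 cut set(s).
Detection branch down [OR]: union of children's cut sets → 3 cut set(s).
Signal drive down [OR]: union of children's cut sets → 2 cut set(s).
Vital path down [AND]: one cut set from each child combined → 1 × 1 = 1 cut set(s).
Power stage fails [AND]: one cut set from each child combined → 1 × 1 = 1 cut set(s).
Rail signal shows false clear [AND]: one cut set from each child combined → 3 × 2 × 1 = 6 cut set(s).
Minimal cut sets: {Auxiliary cable faulted, Auxiliary track relay is out, Left signal lamp trips, North vital relay faulted, Secondary insulated joint offline, Secondary interlocking CPU failed}; {Auxiliary cable faulted, Auxiliary track relay is out, Backup bond wire stuck, Left signal lamp trips, North vital relay faulted, Secondary interlocking CPU failed}; {Auxiliary track relay is out, North vital relay faulted, Outboard axle counter is down, Secondary insulated joint offline, Secondary interlocking CPU failed}; {Auxiliary track relay is out, Backup bond wire stuck, North vital relay faulted, Outboard axle counter is down, Secondary interlocking CPU failed}; {Auxiliary track relay is out, Forward lamp driver fails, North vital relay faulted, Secondary insulated joint offline, Secondary interlocking CPU failed}; {Auxiliary track relay is out, Backup bond wire stuck, Forward lamp driver fails, North vital relay faulted, Secondary interlocking CPU failed}.

6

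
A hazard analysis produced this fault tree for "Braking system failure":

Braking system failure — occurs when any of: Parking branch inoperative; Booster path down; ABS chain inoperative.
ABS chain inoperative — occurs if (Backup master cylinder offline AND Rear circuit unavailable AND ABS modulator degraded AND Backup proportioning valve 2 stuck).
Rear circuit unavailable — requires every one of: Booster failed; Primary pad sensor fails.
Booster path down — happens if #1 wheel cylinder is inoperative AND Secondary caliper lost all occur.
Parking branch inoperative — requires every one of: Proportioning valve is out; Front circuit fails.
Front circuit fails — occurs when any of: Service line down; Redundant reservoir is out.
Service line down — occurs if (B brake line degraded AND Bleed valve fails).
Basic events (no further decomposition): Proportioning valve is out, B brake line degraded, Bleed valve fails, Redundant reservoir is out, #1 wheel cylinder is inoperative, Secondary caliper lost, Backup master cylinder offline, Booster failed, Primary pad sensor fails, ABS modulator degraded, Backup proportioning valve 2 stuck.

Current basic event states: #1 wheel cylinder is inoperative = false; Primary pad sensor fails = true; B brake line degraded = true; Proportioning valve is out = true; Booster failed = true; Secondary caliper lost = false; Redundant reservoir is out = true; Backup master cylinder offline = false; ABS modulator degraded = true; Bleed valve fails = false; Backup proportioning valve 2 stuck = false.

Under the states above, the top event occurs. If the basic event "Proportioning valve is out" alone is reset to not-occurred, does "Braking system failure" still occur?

Counterfactual: set "Proportioning valve is out" to not occurred.
Service line down [AND]: B brake line degraded=occurs, Bleed valve fails=not → not all inputs occur → does not occur.
Front circuit fails [OR]: Service line down=not, Redundant reservoir is out=occurs → at least one input occurs → occurs.
Parking branch inoperative [AND]: Proportioning valve is out=not, Front circuit fails=occurs → not all inputs occur → does not occur.
Booster path down [AND]: #1 wheel cylinder is inoperative=not, Secondary caliper lost=not → not all inputs occur → does not occur.
Rear circuit unavailable [AND]: Booster failed=occurs, Primary pad sensor fails=occurs → all inputs occur → occurs.
ABS chain inoperative [AND]: Backup master cylinder offline=not, Rear circuit unavailable=occurs, ABS modulator degraded=occurs, Backup proportioning valve 2 stuck=not → not all inputs occur → does not occur.
Braking system failure [OR]: Parking branch inoperative=not, Booster path down=not, ABS chain inoperative=not → no input occurs → does not occur.

No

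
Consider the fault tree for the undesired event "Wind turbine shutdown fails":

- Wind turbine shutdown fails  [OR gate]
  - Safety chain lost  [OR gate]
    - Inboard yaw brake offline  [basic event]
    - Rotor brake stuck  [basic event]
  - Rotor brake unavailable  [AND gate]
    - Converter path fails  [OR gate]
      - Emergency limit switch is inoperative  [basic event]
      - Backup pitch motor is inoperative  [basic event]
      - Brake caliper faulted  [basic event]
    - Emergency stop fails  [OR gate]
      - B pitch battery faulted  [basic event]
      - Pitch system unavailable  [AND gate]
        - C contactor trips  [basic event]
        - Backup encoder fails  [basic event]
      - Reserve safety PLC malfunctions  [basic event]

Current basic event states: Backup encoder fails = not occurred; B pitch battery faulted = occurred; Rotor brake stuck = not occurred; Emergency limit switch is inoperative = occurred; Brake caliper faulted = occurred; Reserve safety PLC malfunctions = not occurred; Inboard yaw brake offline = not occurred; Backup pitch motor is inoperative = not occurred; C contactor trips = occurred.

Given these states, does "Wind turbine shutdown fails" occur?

Yes

Safety chain lost [OR]: Inboard yaw brake offline=not, Rotor brake stuck=not → no input occurs → does not occur.
Converter path fails [OR]: Emergency limit switch is inoperative=occurs, Backup pitch motor is inoperative=not, Brake caliper faulted=occurs → at least one input occurs → occurs.
Pitch system unavailable [AND]: C contactor trips=occurs, Backup encoder fails=not → not all inputs occur → does not occur.
Emergency stop fails [OR]: B pitch battery faulted=occurs, Pitch system unavailable=not, Reserve safety PLC malfunctions=not → at least one input occurs → occurs.
Rotor brake unavailable [AND]: Converter path fails=occurs, Emergency stop fails=occurs → all inputs occur → occurs.
Wind turbine shutdown fails [OR]: Safety chain lost=not, Rotor brake unavailable=occurs → at least one input occurs → occurs.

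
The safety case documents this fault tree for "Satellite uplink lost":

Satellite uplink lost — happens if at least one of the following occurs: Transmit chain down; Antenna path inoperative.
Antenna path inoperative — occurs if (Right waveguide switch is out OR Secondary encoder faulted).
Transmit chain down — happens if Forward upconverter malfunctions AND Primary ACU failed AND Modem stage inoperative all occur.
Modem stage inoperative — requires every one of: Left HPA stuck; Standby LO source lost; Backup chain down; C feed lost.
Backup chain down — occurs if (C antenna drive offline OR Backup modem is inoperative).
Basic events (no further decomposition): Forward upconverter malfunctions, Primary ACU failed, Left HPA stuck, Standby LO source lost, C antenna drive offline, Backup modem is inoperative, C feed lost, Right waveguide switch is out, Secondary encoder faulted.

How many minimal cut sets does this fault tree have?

4

Backup chain down [OR]: union of children's cut sets → 2 cut set(s).
Modem stage inoperative [AND]: one cut set from each child combined → 1 × 1 × 2 × 1 = 2 cut set(s).
Transmit chain down [AND]: one cut set from each child combined → 1 × 1 × 2 = 2 cut set(s).
Antenna path inoperative [OR]: union of children's cut sets → 2 cut set(s).
Satellite uplink lost [OR]: union of children's cut sets → 4 cut set(s).
Minimal cut sets: {C antenna drive offline, C feed lost, Forward upconverter malfunctions, Left HPA stuck, Primary ACU failed, Standby LO source lost}; {Backup modem is inoperative, C feed lost, Forward upconverter malfunctions, Left HPA stuck, Primary ACU failed, Standby LO source lost}; {Right waveguide switch is out}; {Secondary encoder faulted}.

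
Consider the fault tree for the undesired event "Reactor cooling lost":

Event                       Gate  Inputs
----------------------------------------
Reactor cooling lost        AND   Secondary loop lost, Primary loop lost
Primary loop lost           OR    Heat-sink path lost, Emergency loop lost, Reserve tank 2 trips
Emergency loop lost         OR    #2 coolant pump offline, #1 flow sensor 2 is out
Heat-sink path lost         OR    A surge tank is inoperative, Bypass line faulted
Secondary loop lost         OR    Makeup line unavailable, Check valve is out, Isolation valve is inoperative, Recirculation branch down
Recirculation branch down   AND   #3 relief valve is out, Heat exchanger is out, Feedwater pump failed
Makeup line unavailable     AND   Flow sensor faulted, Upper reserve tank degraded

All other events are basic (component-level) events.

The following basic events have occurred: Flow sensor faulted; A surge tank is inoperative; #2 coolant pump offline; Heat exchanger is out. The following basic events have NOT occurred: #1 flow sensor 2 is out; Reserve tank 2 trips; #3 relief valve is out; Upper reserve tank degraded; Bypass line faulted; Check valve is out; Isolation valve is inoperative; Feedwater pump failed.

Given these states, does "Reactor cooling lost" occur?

No

Makeup line unavailable [AND]: Flow sensor faulted=occurs, Upper reserve tank degraded=not → not all inputs occur → does not occur.
Recirculation branch down [AND]: #3 relief valve is out=not, Heat exchanger is out=occurs, Feedwater pump failed=not → not all inputs occur → does not occur.
Secondary loop lost [OR]: Makeup line unavailable=not, Check valve is out=not, Isolation valve is inoperative=not, Recirculation branch down=not → no input occurs → does not occur.
Heat-sink path lost [OR]: A surge tank is inoperative=occurs, Bypass line faulted=not → at least one input occurs → occurs.
Emergency loop lost [OR]: #2 coolant pump offline=occurs, #1 flow sensor 2 is out=not → at least one input occurs → occurs.
Primary loop lost [OR]: Heat-sink path lost=occurs, Emergency loop lost=occurs, Reserve tank 2 trips=not → at least one input occurs → occurs.
Reactor cooling lost [AND]: Secondary loop lost=not, Primary loop lost=occurs → not all inputs occur → does not occur.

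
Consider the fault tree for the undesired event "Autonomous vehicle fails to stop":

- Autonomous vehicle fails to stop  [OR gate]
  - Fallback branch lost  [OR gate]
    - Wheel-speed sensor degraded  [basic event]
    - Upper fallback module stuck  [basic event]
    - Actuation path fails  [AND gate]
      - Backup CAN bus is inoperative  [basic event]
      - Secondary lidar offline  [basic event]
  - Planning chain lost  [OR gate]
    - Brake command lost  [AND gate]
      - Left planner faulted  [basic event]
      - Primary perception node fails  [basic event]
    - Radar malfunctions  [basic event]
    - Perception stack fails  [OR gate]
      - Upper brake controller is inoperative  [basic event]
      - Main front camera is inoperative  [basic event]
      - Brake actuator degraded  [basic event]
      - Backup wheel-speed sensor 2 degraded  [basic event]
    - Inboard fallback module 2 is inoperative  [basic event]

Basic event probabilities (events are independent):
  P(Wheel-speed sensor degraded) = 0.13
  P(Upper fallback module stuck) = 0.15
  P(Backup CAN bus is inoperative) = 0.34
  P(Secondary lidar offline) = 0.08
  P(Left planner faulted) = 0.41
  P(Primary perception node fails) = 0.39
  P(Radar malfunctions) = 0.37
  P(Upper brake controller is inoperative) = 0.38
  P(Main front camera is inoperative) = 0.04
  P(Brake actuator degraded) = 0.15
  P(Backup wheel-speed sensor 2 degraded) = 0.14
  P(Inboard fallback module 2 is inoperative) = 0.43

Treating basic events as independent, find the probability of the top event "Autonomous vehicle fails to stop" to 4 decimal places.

0.9056

P(Actuation path fails) [AND] = 0.34 × 0.08 = 0.027200
P(Fallback branch lost) [OR] = 1 − (1−0.13) × (1−0.15) × (1−0.027200) = 0.280614
P(Brake command lost) [AND] = 0.41 × 0.39 = 0.159900
P(Perception stack fails) [OR] = 1 − (1−0.38) × (1−0.04) × (1−0.15) × (1−0.14) = 0.564909
P(Planning chain lost) [OR] = 1 − (1−0.159900) × (1−0.37) × (1−0.564909) × (1−0.43) = 0.868742
P(Autonomous vehicle fails to stop) [OR] = 1 − (1−0.280614) × (1−0.868742) = 0.905575
Rounded to 4 decimal places: P(Autonomous vehicle fails to stop) ≈ 0.9056.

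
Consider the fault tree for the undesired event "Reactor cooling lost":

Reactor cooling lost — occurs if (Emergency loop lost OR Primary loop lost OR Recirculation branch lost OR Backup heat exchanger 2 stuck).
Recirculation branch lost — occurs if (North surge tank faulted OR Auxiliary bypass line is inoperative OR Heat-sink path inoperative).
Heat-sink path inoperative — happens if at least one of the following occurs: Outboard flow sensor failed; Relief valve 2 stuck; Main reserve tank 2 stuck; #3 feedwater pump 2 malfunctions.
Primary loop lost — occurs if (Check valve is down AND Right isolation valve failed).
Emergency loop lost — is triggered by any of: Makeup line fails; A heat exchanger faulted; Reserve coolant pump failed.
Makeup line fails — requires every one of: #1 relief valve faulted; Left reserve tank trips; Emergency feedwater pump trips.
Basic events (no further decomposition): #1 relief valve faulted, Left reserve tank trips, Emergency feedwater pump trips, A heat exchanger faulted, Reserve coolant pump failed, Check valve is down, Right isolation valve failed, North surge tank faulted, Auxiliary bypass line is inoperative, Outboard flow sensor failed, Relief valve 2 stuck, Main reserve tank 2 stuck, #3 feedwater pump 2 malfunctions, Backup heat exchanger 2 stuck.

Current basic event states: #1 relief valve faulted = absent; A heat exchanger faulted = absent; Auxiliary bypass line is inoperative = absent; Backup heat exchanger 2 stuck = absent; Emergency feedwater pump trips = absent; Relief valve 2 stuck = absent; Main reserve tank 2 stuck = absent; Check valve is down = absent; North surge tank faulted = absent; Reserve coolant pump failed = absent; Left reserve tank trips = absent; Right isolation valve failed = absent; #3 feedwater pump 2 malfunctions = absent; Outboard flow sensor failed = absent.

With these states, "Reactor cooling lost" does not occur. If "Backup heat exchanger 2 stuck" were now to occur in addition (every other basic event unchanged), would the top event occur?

Counterfactual: set "Backup heat exchanger 2 stuck" to occurred.
Makeup line fails [AND]: #1 relief valve faulted=not, Left reserve tank trips=not, Emergency feedwater pump trips=not → not all inputs occur → does not occur.
Emergency loop lost [OR]: Makeup line fails=not, A heat exchanger faulted=not, Reserve coolant pump failed=not → no input occurs → does not occur.
Primary loop lost [AND]: Check valve is down=not, Right isolation valve failed=not → not all inputs occur → does not occur.
Heat-sink path inoperative [OR]: Outboard flow sensor failed=not, Relief valve 2 stuck=not, Main reserve tank 2 stuck=not, #3 feedwater pump 2 malfunctions=not → no input occurs → does not occur.
Recirculation branch lost [OR]: North surge tank faulted=not, Auxiliary bypass line is inoperative=not, Heat-sink path inoperative=not → no input occurs → does not occur.
Reactor cooling lost [OR]: Emergency loop lost=not, Primary loop lost=not, Recirculation branch lost=not, Backup heat exchanger 2 stuck=occurs → at least one input occurs → occurs.

Yes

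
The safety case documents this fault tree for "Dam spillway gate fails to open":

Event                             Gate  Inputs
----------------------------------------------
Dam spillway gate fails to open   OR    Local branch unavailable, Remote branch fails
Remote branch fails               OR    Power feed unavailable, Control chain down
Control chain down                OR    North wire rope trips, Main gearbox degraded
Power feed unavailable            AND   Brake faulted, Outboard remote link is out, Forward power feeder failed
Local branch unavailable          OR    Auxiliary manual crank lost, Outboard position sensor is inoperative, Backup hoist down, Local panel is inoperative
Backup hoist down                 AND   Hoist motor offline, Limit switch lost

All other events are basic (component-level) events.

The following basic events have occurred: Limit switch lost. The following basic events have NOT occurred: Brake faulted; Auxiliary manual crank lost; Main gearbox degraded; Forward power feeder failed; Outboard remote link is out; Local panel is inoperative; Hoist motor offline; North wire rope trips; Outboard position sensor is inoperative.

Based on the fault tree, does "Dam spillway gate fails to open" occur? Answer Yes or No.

Backup hoist down [AND]: Hoist motor offline=not, Limit switch lost=occurs → not all inputs occur → does not occur.
Local branch unavailable [OR]: Auxiliary manual crank lost=not, Outboard position sensor is inoperative=not, Backup hoist down=not, Local panel is inoperative=not → no input occurs → does not occur.
Power feed unavailable [AND]: Brake faulted=not, Outboard remote link is out=not, Forward power feeder failed=not → not all inputs occur → does not occur.
Control chain down [OR]: North wire rope trips=not, Main gearbox degraded=not → no input occurs → does not occur.
Remote branch fails [OR]: Power feed unavailable=not, Control chain down=not → no input occurs → does not occur.
Dam spillway gate fails to open [OR]: Local branch unavailable=not, Remote branch fails=not → no input occurs → does not occur.

No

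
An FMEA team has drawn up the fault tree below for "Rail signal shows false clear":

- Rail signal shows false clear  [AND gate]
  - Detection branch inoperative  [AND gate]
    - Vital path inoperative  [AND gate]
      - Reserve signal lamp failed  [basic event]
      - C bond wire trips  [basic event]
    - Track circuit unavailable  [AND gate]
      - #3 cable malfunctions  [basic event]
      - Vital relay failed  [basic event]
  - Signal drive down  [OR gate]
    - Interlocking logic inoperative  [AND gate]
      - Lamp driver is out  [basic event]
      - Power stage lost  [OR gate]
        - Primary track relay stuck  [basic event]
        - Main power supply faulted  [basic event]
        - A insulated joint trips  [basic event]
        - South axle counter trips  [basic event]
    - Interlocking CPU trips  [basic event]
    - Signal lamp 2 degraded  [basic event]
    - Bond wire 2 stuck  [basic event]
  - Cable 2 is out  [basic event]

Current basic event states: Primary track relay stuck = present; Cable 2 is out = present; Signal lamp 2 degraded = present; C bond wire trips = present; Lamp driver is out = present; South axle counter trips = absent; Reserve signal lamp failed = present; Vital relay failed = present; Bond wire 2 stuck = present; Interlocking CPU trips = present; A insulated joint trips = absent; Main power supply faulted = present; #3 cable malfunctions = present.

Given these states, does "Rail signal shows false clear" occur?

Yes

Vital path inoperative [AND]: Reserve signal lamp failed=occurs, C bond wire trips=occurs → all inputs occur → occurs.
Track circuit unavailable [AND]: #3 cable malfunctions=occurs, Vital relay failed=occurs → all inputs occur → occurs.
Detection branch inoperative [AND]: Vital path inoperative=occurs, Track circuit unavailable=occurs → all inputs occur → occurs.
Power stage lost [OR]: Primary track relay stuck=occurs, Main power supply faulted=occurs, A insulated joint trips=not, South axle counter trips=not → at least one input occurs → occurs.
Interlocking logic inoperative [AND]: Lamp driver is out=occurs, Power stage lost=occurs → all inputs occur → occurs.
Signal drive down [OR]: Interlocking logic inoperative=occurs, Interlocking CPU trips=occurs, Signal lamp 2 degraded=occurs, Bond wire 2 stuck=occurs → at least one input occurs → occurs.
Rail signal shows false clear [AND]: Detection branch inoperative=occurs, Signal drive down=occurs, Cable 2 is out=occurs → all inputs occur → occurs.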